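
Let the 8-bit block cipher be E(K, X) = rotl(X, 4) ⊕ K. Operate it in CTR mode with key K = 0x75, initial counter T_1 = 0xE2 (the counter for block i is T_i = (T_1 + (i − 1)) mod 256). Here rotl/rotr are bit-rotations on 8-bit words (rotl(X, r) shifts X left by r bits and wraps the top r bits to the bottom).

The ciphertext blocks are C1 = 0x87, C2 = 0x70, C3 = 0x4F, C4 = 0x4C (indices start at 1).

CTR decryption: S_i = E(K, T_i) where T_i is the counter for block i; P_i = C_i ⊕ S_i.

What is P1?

P1 = 0xDC

P1: T = 0xE2, S = E(K, T) = 0x5B; 0x87 ⊕ 0x5B = 0xDC.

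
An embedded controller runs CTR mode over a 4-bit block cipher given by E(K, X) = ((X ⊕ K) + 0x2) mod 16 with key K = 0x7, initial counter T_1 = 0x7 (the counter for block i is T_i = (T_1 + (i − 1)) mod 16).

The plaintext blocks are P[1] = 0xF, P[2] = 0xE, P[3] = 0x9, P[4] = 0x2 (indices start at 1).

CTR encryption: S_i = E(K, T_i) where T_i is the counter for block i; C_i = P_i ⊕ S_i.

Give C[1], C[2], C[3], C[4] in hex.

C[1] = 0xD, C[2] = 0xF, C[3] = 0x9, C[4] = 0xD

C[1]: T = 0x7, S = E(K, T) = 0x2; 0xF ⊕ 0x2 = 0xD.
C[2]: T = 0x8, S = E(K, T) = 0x1; 0xE ⊕ 0x1 = 0xF.
C[3]: T = 0x9, S = E(K, T) = 0x0; 0x9 ⊕ 0x0 = 0x9.
C[4]: T = 0xA, S = E(K, T) = 0xF; 0x2 ⊕ 0xF = 0xD.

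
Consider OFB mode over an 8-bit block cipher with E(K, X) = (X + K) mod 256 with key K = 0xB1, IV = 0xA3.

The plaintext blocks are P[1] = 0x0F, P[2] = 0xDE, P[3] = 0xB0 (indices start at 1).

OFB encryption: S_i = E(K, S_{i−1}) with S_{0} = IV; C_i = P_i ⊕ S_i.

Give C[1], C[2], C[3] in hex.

C[1] = 0x5B, C[2] = 0xDB, C[3] = 0x06

C[1]: S = E(K, 0xA3) = 0x54; 0x0F ⊕ 0x54 = 0x5B.
C[2]: S = E(K, 0x54) = 0x05; 0xDE ⊕ 0x05 = 0xDB.
C[3]: S = E(K, 0x05) = 0xB6; 0xB0 ⊕ 0xB6 = 0x06.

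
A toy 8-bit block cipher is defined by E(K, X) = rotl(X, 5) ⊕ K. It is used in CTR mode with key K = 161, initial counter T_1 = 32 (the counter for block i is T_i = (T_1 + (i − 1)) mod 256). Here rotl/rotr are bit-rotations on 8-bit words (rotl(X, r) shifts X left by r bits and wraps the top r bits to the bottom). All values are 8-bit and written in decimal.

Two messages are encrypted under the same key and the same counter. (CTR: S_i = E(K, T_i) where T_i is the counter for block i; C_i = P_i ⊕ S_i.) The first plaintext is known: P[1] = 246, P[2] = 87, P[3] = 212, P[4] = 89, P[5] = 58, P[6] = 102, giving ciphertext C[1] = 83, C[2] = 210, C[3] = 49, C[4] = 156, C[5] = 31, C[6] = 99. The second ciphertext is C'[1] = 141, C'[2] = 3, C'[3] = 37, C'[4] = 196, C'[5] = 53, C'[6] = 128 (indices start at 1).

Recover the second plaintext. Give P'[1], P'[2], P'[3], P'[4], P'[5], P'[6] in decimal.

P'[1] = 40, P'[2] = 134, P'[3] = 192, P'[4] = 1, P'[5] = 16, P'[6] = 133

In CTR with a reused counter, both messages share the same keystream S_i, so C_i ⊕ C'_i = P_i ⊕ P'_i and thus P'_i = P_i ⊕ C_i ⊕ C'_i.
P'[1]: 246 ⊕ 83 ⊕ 141 = 40.
P'[2]: 87 ⊕ 210 ⊕ 3 = 134.
P'[3]: 212 ⊕ 49 ⊕ 37 = 192.
P'[4]: 89 ⊕ 156 ⊕ 196 = 1.
P'[5]: 58 ⊕ 31 ⊕ 53 = 16.
P'[6]: 102 ⊕ 99 ⊕ 128 = 133.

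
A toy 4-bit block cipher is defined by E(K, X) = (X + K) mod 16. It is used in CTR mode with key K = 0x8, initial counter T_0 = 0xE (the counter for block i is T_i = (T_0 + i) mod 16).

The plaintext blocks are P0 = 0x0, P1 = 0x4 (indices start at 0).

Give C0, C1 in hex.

C0 = 0x6, C1 = 0x3

CTR encryption: S_i = E(K, T_i) where T_i is the counter for block i; C_i = P_i ⊕ S_i.
C0: T = 0xE, S = E(K, T) = 0x6; 0x0 ⊕ 0x6 = 0x6.
C1: T = 0xF, S = E(K, T) = 0x7; 0x4 ⊕ 0x7 = 0x3.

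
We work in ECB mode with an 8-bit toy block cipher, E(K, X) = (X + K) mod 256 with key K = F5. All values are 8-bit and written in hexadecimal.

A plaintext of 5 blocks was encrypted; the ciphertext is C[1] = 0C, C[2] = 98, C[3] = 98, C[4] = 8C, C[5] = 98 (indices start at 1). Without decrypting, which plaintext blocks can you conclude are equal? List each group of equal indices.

P[2] = P[3] = P[5]

ECB encrypts each block independently with the same key, so equal ciphertext blocks imply equal plaintext blocks.
C[2] = C[3] = C[5] = 98, so P[2] = P[3] = P[5].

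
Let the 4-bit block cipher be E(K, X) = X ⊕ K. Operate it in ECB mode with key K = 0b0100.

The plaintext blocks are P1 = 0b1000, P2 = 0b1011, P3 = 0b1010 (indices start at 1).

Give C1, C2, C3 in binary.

C1 = 0b1100, C2 = 0b1111, C3 = 0b1110

ECB encryption: C_i = E(K, P_i).
C1: E(K, 0b1000) = 0b1100.
C2: E(K, 0b1011) = 0b1111.
C3: E(K, 0b1010) = 0b1110.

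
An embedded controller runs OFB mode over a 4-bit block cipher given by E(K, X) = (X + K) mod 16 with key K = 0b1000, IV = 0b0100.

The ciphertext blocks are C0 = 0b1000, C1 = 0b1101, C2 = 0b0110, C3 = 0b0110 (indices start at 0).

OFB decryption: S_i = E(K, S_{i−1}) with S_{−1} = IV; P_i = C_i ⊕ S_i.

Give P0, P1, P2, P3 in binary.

P0 = 0b0100, P1 = 0b1001, P2 = 0b1010, P3 = 0b0010

P0: S = E(K, 0b0100) = 0b1100; 0b1000 ⊕ 0b1100 = 0b0100.
P1: S = E(K, 0b1100) = 0b0100; 0b1101 ⊕ 0b0100 = 0b1001.
P2: S = E(K, 0b0100) = 0b1100; 0b0110 ⊕ 0b1100 = 0b1010.
P3: S = E(K, 0b1100) = 0b0100; 0b0110 ⊕ 0b0100 = 0b0010.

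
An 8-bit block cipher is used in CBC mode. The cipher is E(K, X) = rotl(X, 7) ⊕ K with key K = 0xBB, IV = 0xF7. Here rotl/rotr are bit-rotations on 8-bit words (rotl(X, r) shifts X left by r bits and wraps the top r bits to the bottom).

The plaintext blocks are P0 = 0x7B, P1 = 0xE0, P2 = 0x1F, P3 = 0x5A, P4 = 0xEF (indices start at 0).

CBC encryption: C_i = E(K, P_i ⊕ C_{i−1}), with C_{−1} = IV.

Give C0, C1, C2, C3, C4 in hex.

C0: P0 ⊕ 0xF7 = 0x8C; E(K, 0x8C) = 0xFD.
C1: P1 ⊕ 0xFD = 0x1D; E(K, 0x1D) = 0x35.
C2: P2 ⊕ 0x35 = 0x2A; E(K, 0x2A) = 0xAE.
C3: P3 ⊕ 0xAE = 0xF4; E(K, 0xF4) = 0xC1.
C4: P4 ⊕ 0xC1 = 0x2E; E(K, 0x2E) = 0xAC.

C0 = 0xFD, C1 = 0x35, C2 = 0xAE, C3 = 0xC1, C4 = 0xAC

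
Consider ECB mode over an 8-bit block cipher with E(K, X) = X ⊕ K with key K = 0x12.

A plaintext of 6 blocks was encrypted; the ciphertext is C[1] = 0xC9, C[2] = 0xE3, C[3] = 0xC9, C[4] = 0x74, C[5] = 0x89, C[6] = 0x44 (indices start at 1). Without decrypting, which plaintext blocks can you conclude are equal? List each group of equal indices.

ECB encrypts each block independently with the same key, so equal ciphertext blocks imply equal plaintext blocks.
C[1] = C[3] = 0xC9, so P[1] = P[3].

P[1] = P[3]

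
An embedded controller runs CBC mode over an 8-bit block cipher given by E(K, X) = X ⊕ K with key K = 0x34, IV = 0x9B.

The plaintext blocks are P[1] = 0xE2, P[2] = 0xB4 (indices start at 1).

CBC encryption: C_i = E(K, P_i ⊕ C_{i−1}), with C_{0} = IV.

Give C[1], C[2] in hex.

C[1] = 0x4D, C[2] = 0xCD

C[1]: P[1] ⊕ 0x9B = 0x79; E(K, 0x79) = 0x4D.
C[2]: P[2] ⊕ 0x4D = 0xF9; E(K, 0xF9) = 0xCD.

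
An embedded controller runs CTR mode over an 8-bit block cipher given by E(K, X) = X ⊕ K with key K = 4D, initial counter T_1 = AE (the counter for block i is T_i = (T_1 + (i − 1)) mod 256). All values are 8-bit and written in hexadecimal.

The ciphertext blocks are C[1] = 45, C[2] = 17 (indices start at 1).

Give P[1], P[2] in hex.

CTR decryption: S_i = E(K, T_i) where T_i is the counter for block i; P_i = C_i ⊕ S_i.
P[1]: T = AE, S = E(K, T) = E3; 45 ⊕ E3 = A6.
P[2]: T = AF, S = E(K, T) = E2; 17 ⊕ E2 = F5.

P[1] = A6, P[2] = F5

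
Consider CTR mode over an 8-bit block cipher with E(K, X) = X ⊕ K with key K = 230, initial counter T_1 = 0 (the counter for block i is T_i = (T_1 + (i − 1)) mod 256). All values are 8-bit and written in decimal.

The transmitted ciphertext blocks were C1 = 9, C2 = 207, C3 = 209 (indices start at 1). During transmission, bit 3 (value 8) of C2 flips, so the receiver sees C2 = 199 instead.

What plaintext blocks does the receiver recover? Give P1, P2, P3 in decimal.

P1 = 239, P2 = 32, P3 = 53

CTR decryption: S_i = E(K, T_i) where T_i is the counter for block i; P_i = C_i ⊕ S_i.
Only C2 changed, to 199. In CTR, a change in C_i flips the same bit in P_i only; the keystream is unaffected. Decrypting the received ciphertext:
P1: T = 0, S = E(K, T) = 230; 9 ⊕ 230 = 239.
P2: T = 1, S = E(K, T) = 231; 199 ⊕ 231 = 32.
P3: T = 2, S = E(K, T) = 228; 209 ⊕ 228 = 53.
Blocks that differ from the original plaintext: P2.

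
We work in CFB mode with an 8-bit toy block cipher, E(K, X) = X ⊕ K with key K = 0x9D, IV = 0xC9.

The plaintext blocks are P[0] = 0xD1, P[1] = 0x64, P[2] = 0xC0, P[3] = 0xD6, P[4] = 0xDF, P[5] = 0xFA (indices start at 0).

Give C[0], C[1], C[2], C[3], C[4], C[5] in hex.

CFB encryption: C_i = P_i ⊕ E(K, C_{i−1}), with C_{−1} = IV.
C[0]: E(K, 0xC9) = 0x54; 0xD1 ⊕ 0x54 = 0x85.
C[1]: E(K, 0x85) = 0x18; 0x64 ⊕ 0x18 = 0x7C.
C[2]: E(K, 0x7C) = 0xE1; 0xC0 ⊕ 0xE1 = 0x21.
C[3]: E(K, 0x21) = 0xBC; 0xD6 ⊕ 0xBC = 0x6A.
C[4]: E(K, 0x6A) = 0xF7; 0xDF ⊕ 0xF7 = 0x28.
C[5]: E(K, 0x28) = 0xB5; 0xFA ⊕ 0xB5 = 0x4F.

C[0] = 0x85, C[1] = 0x7C, C[2] = 0x21, C[3] = 0x6A, C[4] = 0x28, C[5] = 0x4F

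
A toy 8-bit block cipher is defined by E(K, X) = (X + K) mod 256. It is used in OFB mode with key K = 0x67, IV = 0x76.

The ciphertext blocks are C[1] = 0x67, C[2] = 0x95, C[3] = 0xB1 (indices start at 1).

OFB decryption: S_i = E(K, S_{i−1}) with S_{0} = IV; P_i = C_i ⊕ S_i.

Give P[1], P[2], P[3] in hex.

P[1] = 0xBA, P[2] = 0xD1, P[3] = 0x1A

P[1]: S = E(K, 0x76) = 0xDD; 0x67 ⊕ 0xDD = 0xBA.
P[2]: S = E(K, 0xDD) = 0x44; 0x95 ⊕ 0x44 = 0xD1.
P[3]: S = E(K, 0x44) = 0xAB; 0xB1 ⊕ 0xAB = 0x1A.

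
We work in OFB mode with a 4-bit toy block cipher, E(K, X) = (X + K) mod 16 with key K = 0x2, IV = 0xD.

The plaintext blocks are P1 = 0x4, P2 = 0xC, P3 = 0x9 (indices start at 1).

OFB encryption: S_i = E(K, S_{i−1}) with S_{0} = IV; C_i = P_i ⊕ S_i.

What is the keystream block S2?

C1: S = E(K, 0xD) = 0xF; 0x4 ⊕ 0xF = 0xB.
C2: S = E(K, 0xF) = 0x1; 0xC ⊕ 0x1 = 0xD.
So S2 = 0x1.

0x1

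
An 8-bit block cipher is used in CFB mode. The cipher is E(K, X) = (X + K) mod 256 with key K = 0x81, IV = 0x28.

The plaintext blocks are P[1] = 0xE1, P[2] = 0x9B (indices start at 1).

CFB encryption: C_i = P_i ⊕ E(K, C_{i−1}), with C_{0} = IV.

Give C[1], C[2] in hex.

C[1] = 0x48, C[2] = 0x52

C[1]: E(K, 0x28) = 0xA9; 0xE1 ⊕ 0xA9 = 0x48.
C[2]: E(K, 0x48) = 0xC9; 0x9B ⊕ 0xC9 = 0x52.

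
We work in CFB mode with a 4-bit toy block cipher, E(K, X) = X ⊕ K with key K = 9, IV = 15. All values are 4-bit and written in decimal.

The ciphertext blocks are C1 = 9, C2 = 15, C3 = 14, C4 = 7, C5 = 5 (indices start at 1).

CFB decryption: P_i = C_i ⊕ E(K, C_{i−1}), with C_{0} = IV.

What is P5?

P5: E(K, 7) = 14; 5 ⊕ 14 = 11.

P5 = 11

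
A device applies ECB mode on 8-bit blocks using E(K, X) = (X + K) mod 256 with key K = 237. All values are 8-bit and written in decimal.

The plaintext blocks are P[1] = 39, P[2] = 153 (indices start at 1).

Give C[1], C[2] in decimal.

C[1] = 20, C[2] = 134

ECB encryption: C_i = E(K, P_i).
C[1]: E(K, 39) = 20.
C[2]: E(K, 153) = 134.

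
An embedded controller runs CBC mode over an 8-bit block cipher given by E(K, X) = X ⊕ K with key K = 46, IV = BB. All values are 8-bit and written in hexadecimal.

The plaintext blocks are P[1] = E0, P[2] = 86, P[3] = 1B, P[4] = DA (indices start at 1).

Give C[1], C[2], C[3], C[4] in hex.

C[1] = 1D, C[2] = DD, C[3] = 80, C[4] = 1C

CBC encryption: C_i = E(K, P_i ⊕ C_{i−1}), with C_{0} = IV.
C[1]: P[1] ⊕ BB = 5B; E(K, 5B) = 1D.
C[2]: P[2] ⊕ 1D = 9B; E(K, 9B) = DD.
C[3]: P[3] ⊕ DD = C6; E(K, C6) = 80.
C[4]: P[4] ⊕ 80 = 5A; E(K, 5A) = 1C.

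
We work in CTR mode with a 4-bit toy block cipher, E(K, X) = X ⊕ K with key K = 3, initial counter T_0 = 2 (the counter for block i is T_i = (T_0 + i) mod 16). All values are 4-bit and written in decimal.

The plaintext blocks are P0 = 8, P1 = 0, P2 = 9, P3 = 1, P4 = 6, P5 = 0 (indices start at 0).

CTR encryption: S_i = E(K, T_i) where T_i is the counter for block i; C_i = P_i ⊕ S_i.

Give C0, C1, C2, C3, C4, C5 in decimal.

C0: T = 2, S = E(K, T) = 1; 8 ⊕ 1 = 9.
C1: T = 3, S = E(K, T) = 0; 0 ⊕ 0 = 0.
C2: T = 4, S = E(K, T) = 7; 9 ⊕ 7 = 14.
C3: T = 5, S = E(K, T) = 6; 1 ⊕ 6 = 7.
C4: T = 6, S = E(K, T) = 5; 6 ⊕ 5 = 3.
C5: T = 7, S = E(K, T) = 4; 0 ⊕ 4 = 4.

C0 = 9, C1 = 0, C2 = 14, C3 = 7, C4 = 3, C5 = 4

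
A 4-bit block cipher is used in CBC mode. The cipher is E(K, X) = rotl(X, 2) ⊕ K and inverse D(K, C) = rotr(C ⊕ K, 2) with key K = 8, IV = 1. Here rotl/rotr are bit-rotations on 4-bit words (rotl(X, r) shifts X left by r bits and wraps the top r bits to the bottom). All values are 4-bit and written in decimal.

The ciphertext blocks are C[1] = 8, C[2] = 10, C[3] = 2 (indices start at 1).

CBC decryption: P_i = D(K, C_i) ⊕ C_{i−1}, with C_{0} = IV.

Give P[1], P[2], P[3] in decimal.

P[1] = 1, P[2] = 0, P[3] = 0

P[1]: D(K, 8) = 0; 0 ⊕ 1 = 1.
P[2]: D(K, 10) = 8; 8 ⊕ 8 = 0.
P[3]: D(K, 2) = 10; 10 ⊕ 10 = 0.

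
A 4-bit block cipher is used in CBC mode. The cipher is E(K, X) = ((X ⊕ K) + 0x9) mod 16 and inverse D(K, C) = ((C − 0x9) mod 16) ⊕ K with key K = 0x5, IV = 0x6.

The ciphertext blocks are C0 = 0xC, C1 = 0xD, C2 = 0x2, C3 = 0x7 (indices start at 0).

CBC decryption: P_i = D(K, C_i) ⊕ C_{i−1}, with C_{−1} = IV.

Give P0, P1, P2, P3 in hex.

P0: D(K, 0xC) = 0x6; 0x6 ⊕ 0x6 = 0x0.
P1: D(K, 0xD) = 0x1; 0x1 ⊕ 0xC = 0xD.
P2: D(K, 0x2) = 0xC; 0xC ⊕ 0xD = 0x1.
P3: D(K, 0x7) = 0xB; 0xB ⊕ 0x2 = 0x9.

P0 = 0x0, P1 = 0xD, P2 = 0x1, P3 = 0x9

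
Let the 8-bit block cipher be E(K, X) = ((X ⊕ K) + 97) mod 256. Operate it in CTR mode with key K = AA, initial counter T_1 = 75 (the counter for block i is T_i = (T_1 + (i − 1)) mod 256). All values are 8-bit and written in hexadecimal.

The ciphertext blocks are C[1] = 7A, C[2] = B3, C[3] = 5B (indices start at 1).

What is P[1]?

P[1] = 0C

CTR decryption: S_i = E(K, T_i) where T_i is the counter for block i; P_i = C_i ⊕ S_i.
P[1]: T = 75, S = E(K, T) = 76; 7A ⊕ 76 = 0C.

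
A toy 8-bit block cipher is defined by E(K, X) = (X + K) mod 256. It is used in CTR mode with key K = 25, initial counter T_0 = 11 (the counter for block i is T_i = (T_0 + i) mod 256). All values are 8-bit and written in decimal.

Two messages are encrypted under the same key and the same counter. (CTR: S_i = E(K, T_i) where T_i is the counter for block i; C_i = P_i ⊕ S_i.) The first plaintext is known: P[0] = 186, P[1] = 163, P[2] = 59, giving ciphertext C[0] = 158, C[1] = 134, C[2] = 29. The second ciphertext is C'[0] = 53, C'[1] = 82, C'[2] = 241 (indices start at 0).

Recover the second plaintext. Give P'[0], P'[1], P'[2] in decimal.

In CTR with a reused counter, both messages share the same keystream S_i, so C_i ⊕ C'_i = P_i ⊕ P'_i and thus P'_i = P_i ⊕ C_i ⊕ C'_i.
P'[0]: 186 ⊕ 158 ⊕ 53 = 17.
P'[1]: 163 ⊕ 134 ⊕ 82 = 119.
P'[2]: 59 ⊕ 29 ⊕ 241 = 215.

P'[0] = 17, P'[1] = 119, P'[2] = 215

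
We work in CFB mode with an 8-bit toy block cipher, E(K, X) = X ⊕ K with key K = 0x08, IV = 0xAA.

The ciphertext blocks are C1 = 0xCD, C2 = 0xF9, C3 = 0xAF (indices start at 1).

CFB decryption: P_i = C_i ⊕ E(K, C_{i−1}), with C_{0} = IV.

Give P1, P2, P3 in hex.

P1 = 0x6F, P2 = 0x3C, P3 = 0x5E

P1: E(K, 0xAA) = 0xA2; 0xCD ⊕ 0xA2 = 0x6F.
P2: E(K, 0xCD) = 0xC5; 0xF9 ⊕ 0xC5 = 0x3C.
P3: E(K, 0xF9) = 0xF1; 0xAF ⊕ 0xF1 = 0x5E.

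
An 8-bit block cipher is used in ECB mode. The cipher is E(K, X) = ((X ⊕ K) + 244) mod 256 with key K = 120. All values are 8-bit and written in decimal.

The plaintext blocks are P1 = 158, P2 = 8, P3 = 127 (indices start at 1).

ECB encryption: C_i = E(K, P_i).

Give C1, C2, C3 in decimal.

C1: E(K, 158) = 218.
C2: E(K, 8) = 100.
C3: E(K, 127) = 251.

C1 = 218, C2 = 100, C3 = 251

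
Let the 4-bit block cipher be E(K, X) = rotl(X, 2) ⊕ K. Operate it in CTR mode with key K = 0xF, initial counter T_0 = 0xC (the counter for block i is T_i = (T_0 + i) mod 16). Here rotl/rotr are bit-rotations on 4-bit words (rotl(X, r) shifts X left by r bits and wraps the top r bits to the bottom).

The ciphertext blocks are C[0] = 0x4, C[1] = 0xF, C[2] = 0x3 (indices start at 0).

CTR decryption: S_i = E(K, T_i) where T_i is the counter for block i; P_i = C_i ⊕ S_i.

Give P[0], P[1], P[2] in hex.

P[0] = 0x8, P[1] = 0x7, P[2] = 0x7

P[0]: T = 0xC, S = E(K, T) = 0xC; 0x4 ⊕ 0xC = 0x8.
P[1]: T = 0xD, S = E(K, T) = 0x8; 0xF ⊕ 0x8 = 0x7.
P[2]: T = 0xE, S = E(K, T) = 0x4; 0x3 ⊕ 0x4 = 0x7.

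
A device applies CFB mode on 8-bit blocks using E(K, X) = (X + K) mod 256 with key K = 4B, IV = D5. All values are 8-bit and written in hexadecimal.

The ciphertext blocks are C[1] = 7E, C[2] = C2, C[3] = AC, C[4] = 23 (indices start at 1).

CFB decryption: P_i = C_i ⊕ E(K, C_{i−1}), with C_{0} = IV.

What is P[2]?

P[2] = 0B

P[2]: E(K, 7E) = C9; C2 ⊕ C9 = 0B.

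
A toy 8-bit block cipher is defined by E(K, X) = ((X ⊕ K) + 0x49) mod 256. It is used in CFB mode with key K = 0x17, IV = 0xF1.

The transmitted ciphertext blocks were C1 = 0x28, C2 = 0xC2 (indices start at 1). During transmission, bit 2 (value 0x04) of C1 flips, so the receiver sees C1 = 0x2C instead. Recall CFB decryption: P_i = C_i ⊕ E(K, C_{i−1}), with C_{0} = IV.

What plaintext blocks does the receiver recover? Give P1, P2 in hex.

P1 = 0x03, P2 = 0x46

Only C1 changed, to 0x2C. In CFB, a change in C_i flips the same bit in P_i and garbles P_{i+1}. Decrypting the received ciphertext:
P1: E(K, 0xF1) = 0x2F; 0x2C ⊕ 0x2F = 0x03.
P2: E(K, 0x2C) = 0x84; 0xC2 ⊕ 0x84 = 0x46.
Blocks that differ from the original plaintext: P1, P2.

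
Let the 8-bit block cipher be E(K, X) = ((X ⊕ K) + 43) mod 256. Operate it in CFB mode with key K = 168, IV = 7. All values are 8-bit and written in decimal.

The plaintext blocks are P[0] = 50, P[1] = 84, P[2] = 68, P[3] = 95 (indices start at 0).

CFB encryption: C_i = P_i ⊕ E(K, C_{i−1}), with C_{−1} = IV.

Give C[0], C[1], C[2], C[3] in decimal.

C[0]: E(K, 7) = 218; 50 ⊕ 218 = 232.
C[1]: E(K, 232) = 107; 84 ⊕ 107 = 63.
C[2]: E(K, 63) = 194; 68 ⊕ 194 = 134.
C[3]: E(K, 134) = 89; 95 ⊕ 89 = 6.

C[0] = 232, C[1] = 63, C[2] = 134, C[3] = 6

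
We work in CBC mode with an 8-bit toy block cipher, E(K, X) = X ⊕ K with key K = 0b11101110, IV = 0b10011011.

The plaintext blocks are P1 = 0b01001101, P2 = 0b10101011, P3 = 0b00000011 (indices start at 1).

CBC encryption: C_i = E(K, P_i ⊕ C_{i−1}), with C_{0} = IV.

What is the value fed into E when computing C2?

C1: P1 ⊕ 0b10011011 = 0b11010110; E(K, 0b11010110) = 0b00111000.
C2: P2 ⊕ 0b00111000 = 0b10010011; E(K, 0b10010011) = 0b01111101.
So the input to E for block 2 is 0b10010011.

0b10010011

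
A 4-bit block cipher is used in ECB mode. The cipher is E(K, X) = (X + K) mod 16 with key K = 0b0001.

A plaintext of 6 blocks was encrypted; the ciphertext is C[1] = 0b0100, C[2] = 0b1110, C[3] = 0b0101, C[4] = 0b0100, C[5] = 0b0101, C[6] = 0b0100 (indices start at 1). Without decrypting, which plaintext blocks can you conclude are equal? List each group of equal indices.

P[1] = P[4] = P[6]; P[3] = P[5]

ECB encrypts each block independently with the same key, so equal ciphertext blocks imply equal plaintext blocks.
C[1] = C[4] = C[6] = 0b0100, so P[1] = P[4] = P[6].
C[3] = C[5] = 0b0101, so P[3] = P[5].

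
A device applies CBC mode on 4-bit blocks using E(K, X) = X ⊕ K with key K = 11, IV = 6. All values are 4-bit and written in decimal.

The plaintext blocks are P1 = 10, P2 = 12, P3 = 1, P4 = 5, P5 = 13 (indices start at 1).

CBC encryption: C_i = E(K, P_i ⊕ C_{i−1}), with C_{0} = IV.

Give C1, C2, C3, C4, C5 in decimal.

C1: P1 ⊕ 6 = 12; E(K, 12) = 7.
C2: P2 ⊕ 7 = 11; E(K, 11) = 0.
C3: P3 ⊕ 0 = 1; E(K, 1) = 10.
C4: P4 ⊕ 10 = 15; E(K, 15) = 4.
C5: P5 ⊕ 4 = 9; E(K, 9) = 2.

C1 = 7, C2 = 0, C3 = 10, C4 = 4, C5 = 2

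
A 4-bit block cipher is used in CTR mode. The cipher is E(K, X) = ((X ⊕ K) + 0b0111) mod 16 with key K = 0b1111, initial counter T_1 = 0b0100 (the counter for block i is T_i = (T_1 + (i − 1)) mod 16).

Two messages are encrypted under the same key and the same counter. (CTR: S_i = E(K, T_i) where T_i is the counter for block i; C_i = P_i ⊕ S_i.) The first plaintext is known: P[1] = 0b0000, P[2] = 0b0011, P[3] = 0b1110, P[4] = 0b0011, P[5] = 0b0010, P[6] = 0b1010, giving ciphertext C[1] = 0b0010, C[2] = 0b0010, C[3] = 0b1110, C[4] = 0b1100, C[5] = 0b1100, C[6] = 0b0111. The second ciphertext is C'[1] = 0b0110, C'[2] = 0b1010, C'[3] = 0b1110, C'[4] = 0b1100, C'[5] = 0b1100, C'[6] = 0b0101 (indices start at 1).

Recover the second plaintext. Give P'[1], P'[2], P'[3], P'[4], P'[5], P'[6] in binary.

In CTR with a reused counter, both messages share the same keystream S_i, so C_i ⊕ C'_i = P_i ⊕ P'_i and thus P'_i = P_i ⊕ C_i ⊕ C'_i.
P'[1]: 0b0000 ⊕ 0b0010 ⊕ 0b0110 = 0b0100.
P'[2]: 0b0011 ⊕ 0b0010 ⊕ 0b1010 = 0b1011.
P'[3]: 0b1110 ⊕ 0b1110 ⊕ 0b1110 = 0b1110.
P'[4]: 0b0011 ⊕ 0b1100 ⊕ 0b1100 = 0b0011.
P'[5]: 0b0010 ⊕ 0b1100 ⊕ 0b1100 = 0b0010.
P'[6]: 0b1010 ⊕ 0b0111 ⊕ 0b0101 = 0b1000.

P'[1] = 0b0100, P'[2] = 0b1011, P'[3] = 0b1110, P'[4] = 0b0011, P'[5] = 0b0010, P'[6] = 0b1000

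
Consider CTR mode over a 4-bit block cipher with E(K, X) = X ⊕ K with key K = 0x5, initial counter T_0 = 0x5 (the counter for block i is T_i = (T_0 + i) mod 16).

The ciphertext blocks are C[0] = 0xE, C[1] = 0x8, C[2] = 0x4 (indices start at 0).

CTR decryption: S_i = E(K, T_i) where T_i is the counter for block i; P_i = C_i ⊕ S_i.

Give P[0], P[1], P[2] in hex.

P[0] = 0xE, P[1] = 0xB, P[2] = 0x6

P[0]: T = 0x5, S = E(K, T) = 0x0; 0xE ⊕ 0x0 = 0xE.
P[1]: T = 0x6, S = E(K, T) = 0x3; 0x8 ⊕ 0x3 = 0xB.
P[2]: T = 0x7, S = E(K, T) = 0x2; 0x4 ⊕ 0x2 = 0x6.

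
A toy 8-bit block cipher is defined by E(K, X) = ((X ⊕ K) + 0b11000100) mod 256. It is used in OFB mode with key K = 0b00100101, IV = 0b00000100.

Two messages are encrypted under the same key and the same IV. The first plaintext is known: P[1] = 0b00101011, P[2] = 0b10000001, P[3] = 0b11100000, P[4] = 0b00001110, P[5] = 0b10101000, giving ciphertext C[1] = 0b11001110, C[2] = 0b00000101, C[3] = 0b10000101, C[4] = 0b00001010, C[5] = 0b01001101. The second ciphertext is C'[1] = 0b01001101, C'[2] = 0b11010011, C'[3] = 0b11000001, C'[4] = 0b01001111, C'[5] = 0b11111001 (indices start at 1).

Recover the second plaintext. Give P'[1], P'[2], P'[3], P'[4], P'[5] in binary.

P'[1] = 0b10101000, P'[2] = 0b01010111, P'[3] = 0b10100100, P'[4] = 0b01001011, P'[5] = 0b00011100

In OFB with a reused IV, both messages share the same keystream S_i, so C_i ⊕ C'_i = P_i ⊕ P'_i and thus P'_i = P_i ⊕ C_i ⊕ C'_i.
P'[1]: 0b00101011 ⊕ 0b11001110 ⊕ 0b01001101 = 0b10101000.
P'[2]: 0b10000001 ⊕ 0b00000101 ⊕ 0b11010011 = 0b01010111.
P'[3]: 0b11100000 ⊕ 0b10000101 ⊕ 0b11000001 = 0b10100100.
P'[4]: 0b00001110 ⊕ 0b00001010 ⊕ 0b01001111 = 0b01001011.
P'[5]: 0b10101000 ⊕ 0b01001101 ⊕ 0b11111001 = 0b00011100.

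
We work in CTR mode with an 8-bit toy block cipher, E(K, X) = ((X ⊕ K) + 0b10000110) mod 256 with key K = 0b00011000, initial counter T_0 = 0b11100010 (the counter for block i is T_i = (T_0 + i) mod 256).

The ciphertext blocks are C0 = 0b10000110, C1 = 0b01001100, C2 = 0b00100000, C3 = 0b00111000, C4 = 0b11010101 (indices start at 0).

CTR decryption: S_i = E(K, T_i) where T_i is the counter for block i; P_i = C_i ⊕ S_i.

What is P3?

P3: T = 0b11100101, S = E(K, T) = 0b10000011; 0b00111000 ⊕ 0b10000011 = 0b10111011.

P3 = 0b10111011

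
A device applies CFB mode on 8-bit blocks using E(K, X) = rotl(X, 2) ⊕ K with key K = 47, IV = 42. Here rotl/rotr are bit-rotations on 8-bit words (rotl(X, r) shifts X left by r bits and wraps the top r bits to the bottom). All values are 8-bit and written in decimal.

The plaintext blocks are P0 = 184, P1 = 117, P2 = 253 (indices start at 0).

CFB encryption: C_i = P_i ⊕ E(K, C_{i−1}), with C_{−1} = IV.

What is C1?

C0: E(K, 42) = 135; 184 ⊕ 135 = 63.
C1: E(K, 63) = 211; 117 ⊕ 211 = 166.

C1 = 166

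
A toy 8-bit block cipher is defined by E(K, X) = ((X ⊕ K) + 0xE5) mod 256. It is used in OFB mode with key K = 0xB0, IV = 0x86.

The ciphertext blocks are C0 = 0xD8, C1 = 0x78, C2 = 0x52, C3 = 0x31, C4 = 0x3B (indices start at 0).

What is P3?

OFB decryption: S_i = E(K, S_{i−1}) with S_{−1} = IV; P_i = C_i ⊕ S_i.
P0: S = E(K, 0x86) = 0x1B; 0xD8 ⊕ 0x1B = 0xC3.
P1: S = E(K, 0x1B) = 0x90; 0x78 ⊕ 0x90 = 0xE8.
P2: S = E(K, 0x90) = 0x05; 0x52 ⊕ 0x05 = 0x57.
P3: S = E(K, 0x05) = 0x9A; 0x31 ⊕ 0x9A = 0xAB.

P3 = 0xAB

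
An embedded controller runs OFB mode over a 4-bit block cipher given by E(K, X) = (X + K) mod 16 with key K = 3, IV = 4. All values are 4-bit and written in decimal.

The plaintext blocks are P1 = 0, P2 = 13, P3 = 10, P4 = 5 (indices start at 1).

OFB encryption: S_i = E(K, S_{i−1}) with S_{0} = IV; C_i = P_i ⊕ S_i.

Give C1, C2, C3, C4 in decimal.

C1: S = E(K, 4) = 7; 0 ⊕ 7 = 7.
C2: S = E(K, 7) = 10; 13 ⊕ 10 = 7.
C3: S = E(K, 10) = 13; 10 ⊕ 13 = 7.
C4: S = E(K, 13) = 0; 5 ⊕ 0 = 5.

C1 = 7, C2 = 7, C3 = 7, C4 = 5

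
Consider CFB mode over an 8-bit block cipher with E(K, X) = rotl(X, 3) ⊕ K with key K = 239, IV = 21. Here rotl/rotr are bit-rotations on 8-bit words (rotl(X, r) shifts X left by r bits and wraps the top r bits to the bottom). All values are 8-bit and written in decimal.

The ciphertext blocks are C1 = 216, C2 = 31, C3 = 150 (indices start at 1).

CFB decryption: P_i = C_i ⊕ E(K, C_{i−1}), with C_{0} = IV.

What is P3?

P3: E(K, 31) = 23; 150 ⊕ 23 = 129.

P3 = 129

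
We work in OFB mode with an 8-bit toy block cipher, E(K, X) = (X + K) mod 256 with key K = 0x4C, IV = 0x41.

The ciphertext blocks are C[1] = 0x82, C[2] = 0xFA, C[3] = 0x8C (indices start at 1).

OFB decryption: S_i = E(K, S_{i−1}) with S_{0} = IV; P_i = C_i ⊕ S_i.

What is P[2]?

P[1]: S = E(K, 0x41) = 0x8D; 0x82 ⊕ 0x8D = 0x0F.
P[2]: S = E(K, 0x8D) = 0xD9; 0xFA ⊕ 0xD9 = 0x23.

P[2] = 0x23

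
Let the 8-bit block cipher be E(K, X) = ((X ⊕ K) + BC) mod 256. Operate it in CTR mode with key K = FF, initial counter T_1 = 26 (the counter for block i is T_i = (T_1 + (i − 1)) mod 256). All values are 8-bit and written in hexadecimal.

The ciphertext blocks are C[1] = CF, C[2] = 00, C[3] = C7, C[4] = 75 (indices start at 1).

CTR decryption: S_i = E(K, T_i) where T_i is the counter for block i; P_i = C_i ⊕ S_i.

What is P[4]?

P[4] = E7

P[4]: T = 29, S = E(K, T) = 92; 75 ⊕ 92 = E7.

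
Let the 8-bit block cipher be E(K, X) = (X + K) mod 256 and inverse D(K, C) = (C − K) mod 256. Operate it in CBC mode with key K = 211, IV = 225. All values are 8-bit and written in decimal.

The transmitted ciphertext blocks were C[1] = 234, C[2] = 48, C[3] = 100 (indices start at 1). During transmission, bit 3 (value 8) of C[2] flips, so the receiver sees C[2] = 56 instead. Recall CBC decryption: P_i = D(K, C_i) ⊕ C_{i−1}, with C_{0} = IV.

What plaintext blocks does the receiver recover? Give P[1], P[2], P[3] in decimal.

Only C[2] changed, to 56. In CBC, a change in C_i garbles P_i and flips the same bit in P_{i+1}. Decrypting the received ciphertext:
P[1]: D(K, 234) = 23; 23 ⊕ 225 = 246.
P[2]: D(K, 56) = 101; 101 ⊕ 234 = 143.
P[3]: D(K, 100) = 145; 145 ⊕ 56 = 169.
Blocks that differ from the original plaintext: P[2], P[3].

P[1] = 246, P[2] = 143, P[3] = 169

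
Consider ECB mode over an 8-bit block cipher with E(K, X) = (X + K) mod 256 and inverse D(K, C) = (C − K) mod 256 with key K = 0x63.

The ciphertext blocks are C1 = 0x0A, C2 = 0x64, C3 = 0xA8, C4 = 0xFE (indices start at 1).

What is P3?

ECB decryption: P_i = D(K, C_i).
P3: D(K, 0xA8) = 0x45.

P3 = 0x45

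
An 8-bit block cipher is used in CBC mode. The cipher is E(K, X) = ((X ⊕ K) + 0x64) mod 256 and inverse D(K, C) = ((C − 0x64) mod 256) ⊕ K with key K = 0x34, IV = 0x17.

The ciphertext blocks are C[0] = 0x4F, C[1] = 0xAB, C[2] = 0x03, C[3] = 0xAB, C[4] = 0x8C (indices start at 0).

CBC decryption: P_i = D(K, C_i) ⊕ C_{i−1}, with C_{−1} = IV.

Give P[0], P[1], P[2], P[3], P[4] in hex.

P[0] = 0xC8, P[1] = 0x3C, P[2] = 0x00, P[3] = 0x70, P[4] = 0xB7

P[0]: D(K, 0x4F) = 0xDF; 0xDF ⊕ 0x17 = 0xC8.
P[1]: D(K, 0xAB) = 0x73; 0x73 ⊕ 0x4F = 0x3C.
P[2]: D(K, 0x03) = 0xAB; 0xAB ⊕ 0xAB = 0x00.
P[3]: D(K, 0xAB) = 0x73; 0x73 ⊕ 0x03 = 0x70.
P[4]: D(K, 0x8C) = 0x1C; 0x1C ⊕ 0xAB = 0xB7.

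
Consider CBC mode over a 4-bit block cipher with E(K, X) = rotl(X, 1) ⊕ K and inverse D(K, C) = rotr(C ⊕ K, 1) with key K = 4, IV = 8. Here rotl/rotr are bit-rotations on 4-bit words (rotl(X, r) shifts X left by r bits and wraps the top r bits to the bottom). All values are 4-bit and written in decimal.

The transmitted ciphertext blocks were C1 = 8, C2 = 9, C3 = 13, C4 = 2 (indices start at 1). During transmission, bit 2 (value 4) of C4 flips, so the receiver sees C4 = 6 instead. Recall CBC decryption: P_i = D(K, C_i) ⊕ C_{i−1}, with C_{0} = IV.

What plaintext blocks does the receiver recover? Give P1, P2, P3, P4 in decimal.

P1 = 14, P2 = 6, P3 = 5, P4 = 12

Only C4 changed, to 6. In CBC, a change in C_i garbles P_i and flips the same bit in P_{i+1}. Decrypting the received ciphertext:
P1: D(K, 8) = 6; 6 ⊕ 8 = 14.
P2: D(K, 9) = 14; 14 ⊕ 8 = 6.
P3: D(K, 13) = 12; 12 ⊕ 9 = 5.
P4: D(K, 6) = 1; 1 ⊕ 13 = 12.
Blocks that differ from the original plaintext: P4.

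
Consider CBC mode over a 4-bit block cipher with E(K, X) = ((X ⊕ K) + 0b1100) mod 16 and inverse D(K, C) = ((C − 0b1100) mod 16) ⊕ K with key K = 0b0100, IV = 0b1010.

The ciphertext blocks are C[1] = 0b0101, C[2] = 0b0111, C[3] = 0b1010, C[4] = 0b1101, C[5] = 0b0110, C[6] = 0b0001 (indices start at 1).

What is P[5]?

CBC decryption: P_i = D(K, C_i) ⊕ C_{i−1}, with C_{0} = IV.
P[5]: D(K, 0b0110) = 0b1110; 0b1110 ⊕ 0b1101 = 0b0011.

P[5] = 0b0011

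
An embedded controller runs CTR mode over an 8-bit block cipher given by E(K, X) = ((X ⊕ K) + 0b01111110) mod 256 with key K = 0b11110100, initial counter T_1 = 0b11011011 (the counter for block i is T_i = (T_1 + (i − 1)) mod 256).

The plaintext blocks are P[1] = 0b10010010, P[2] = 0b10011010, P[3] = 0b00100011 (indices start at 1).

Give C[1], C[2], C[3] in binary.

C[1] = 0b00111111, C[2] = 0b00111100, C[3] = 0b10000100

CTR encryption: S_i = E(K, T_i) where T_i is the counter for block i; C_i = P_i ⊕ S_i.
C[1]: T = 0b11011011, S = E(K, T) = 0b10101101; 0b10010010 ⊕ 0b10101101 = 0b00111111.
C[2]: T = 0b11011100, S = E(K, T) = 0b10100110; 0b10011010 ⊕ 0b10100110 = 0b00111100.
C[3]: T = 0b11011101, S = E(K, T) = 0b10100111; 0b00100011 ⊕ 0b10100111 = 0b10000100.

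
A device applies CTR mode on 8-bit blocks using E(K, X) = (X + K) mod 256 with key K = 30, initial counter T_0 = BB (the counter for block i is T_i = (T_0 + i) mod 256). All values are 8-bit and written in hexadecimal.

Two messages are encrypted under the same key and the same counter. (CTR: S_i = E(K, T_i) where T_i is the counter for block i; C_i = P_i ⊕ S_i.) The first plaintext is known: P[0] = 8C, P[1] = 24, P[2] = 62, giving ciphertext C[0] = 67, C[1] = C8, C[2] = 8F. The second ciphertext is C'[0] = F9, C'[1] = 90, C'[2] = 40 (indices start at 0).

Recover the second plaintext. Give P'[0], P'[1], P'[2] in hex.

In CTR with a reused counter, both messages share the same keystream S_i, so C_i ⊕ C'_i = P_i ⊕ P'_i and thus P'_i = P_i ⊕ C_i ⊕ C'_i.
P'[0]: 8C ⊕ 67 ⊕ F9 = 12.
P'[1]: 24 ⊕ C8 ⊕ 90 = 7C.
P'[2]: 62 ⊕ 8F ⊕ 40 = AD.

P'[0] = 12, P'[1] = 7C, P'[2] = AD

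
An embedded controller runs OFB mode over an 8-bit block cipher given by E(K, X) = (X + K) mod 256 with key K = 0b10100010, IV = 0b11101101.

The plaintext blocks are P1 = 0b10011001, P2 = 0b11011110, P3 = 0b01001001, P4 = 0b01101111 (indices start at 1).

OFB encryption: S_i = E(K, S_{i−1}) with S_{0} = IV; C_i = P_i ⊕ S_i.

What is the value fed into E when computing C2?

C1: S = E(K, 0b11101101) = 0b10001111; 0b10011001 ⊕ 0b10001111 = 0b00010110.
C2: S = E(K, 0b10001111) = 0b00110001; 0b11011110 ⊕ 0b00110001 = 0b11101111.
So the input to E for block 2 is 0b10001111.

0b10001111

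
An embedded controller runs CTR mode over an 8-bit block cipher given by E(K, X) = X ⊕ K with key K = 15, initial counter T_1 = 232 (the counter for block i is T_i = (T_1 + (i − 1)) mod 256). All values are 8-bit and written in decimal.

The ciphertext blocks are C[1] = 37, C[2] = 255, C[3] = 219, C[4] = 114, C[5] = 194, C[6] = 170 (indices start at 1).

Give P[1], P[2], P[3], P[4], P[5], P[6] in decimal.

P[1] = 194, P[2] = 25, P[3] = 62, P[4] = 150, P[5] = 33, P[6] = 72

CTR decryption: S_i = E(K, T_i) where T_i is the counter for block i; P_i = C_i ⊕ S_i.
P[1]: T = 232, S = E(K, T) = 231; 37 ⊕ 231 = 194.
P[2]: T = 233, S = E(K, T) = 230; 255 ⊕ 230 = 25.
P[3]: T = 234, S = E(K, T) = 229; 219 ⊕ 229 = 62.
P[4]: T = 235, S = E(K, T) = 228; 114 ⊕ 228 = 150.
P[5]: T = 236, S = E(K, T) = 227; 194 ⊕ 227 = 33.
P[6]: T = 237, S = E(K, T) = 226; 170 ⊕ 226 = 72.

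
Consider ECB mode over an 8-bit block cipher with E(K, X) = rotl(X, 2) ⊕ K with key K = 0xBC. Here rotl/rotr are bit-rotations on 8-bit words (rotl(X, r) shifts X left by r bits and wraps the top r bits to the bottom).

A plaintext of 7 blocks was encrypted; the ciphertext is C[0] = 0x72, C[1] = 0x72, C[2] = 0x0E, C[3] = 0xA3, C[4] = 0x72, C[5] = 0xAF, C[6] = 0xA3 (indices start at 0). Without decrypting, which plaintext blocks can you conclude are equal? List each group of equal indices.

P[0] = P[1] = P[4]; P[3] = P[6]

ECB encrypts each block independently with the same key, so equal ciphertext blocks imply equal plaintext blocks.
C[0] = C[1] = C[4] = 0x72, so P[0] = P[1] = P[4].
C[3] = C[6] = 0xA3, so P[3] = P[6].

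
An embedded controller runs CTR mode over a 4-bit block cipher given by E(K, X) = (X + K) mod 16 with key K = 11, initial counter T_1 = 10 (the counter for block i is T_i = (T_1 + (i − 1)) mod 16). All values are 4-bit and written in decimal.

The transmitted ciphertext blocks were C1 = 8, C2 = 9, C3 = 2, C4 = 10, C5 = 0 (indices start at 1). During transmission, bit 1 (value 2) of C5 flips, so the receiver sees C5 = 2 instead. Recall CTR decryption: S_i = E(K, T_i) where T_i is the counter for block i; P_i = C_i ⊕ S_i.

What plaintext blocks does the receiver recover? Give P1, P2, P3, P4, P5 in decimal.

P1 = 13, P2 = 15, P3 = 5, P4 = 2, P5 = 11

Only C5 changed, to 2. In CTR, a change in C_i flips the same bit in P_i only; the keystream is unaffected. Decrypting the received ciphertext:
P1: T = 10, S = E(K, T) = 5; 8 ⊕ 5 = 13.
P2: T = 11, S = E(K, T) = 6; 9 ⊕ 6 = 15.
P3: T = 12, S = E(K, T) = 7; 2 ⊕ 7 = 5.
P4: T = 13, S = E(K, T) = 8; 10 ⊕ 8 = 2.
P5: T = 14, S = E(K, T) = 9; 2 ⊕ 9 = 11.
Blocks that differ from the original plaintext: P5.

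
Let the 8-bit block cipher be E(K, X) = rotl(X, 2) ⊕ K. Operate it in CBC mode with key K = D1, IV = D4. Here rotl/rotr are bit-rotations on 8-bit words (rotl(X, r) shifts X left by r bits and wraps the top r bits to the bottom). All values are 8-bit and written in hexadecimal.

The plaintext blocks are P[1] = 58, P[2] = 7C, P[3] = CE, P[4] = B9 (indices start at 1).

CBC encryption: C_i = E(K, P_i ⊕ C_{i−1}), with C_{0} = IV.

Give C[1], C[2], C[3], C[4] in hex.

C[1]: P[1] ⊕ D4 = 8C; E(K, 8C) = E3.
C[2]: P[2] ⊕ E3 = 9F; E(K, 9F) = AF.
C[3]: P[3] ⊕ AF = 61; E(K, 61) = 54.
C[4]: P[4] ⊕ 54 = ED; E(K, ED) = 66.

C[1] = E3, C[2] = AF, C[3] = 54, C[4] = 66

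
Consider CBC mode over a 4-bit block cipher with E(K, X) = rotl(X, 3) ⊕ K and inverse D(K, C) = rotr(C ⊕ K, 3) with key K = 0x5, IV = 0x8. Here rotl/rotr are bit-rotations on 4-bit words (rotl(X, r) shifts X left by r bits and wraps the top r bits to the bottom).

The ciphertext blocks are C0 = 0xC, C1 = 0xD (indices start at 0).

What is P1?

P1 = 0xD

CBC decryption: P_i = D(K, C_i) ⊕ C_{i−1}, with C_{−1} = IV.
P1: D(K, 0xD) = 0x1; 0x1 ⊕ 0xC = 0xD.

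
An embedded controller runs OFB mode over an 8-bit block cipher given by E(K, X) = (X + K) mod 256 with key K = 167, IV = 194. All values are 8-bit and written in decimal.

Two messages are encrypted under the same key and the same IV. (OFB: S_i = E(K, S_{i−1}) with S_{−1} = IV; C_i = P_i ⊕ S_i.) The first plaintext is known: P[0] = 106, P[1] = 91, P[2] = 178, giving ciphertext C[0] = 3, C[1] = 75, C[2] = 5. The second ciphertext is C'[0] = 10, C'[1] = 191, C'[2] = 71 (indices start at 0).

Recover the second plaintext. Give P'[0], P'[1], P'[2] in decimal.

P'[0] = 99, P'[1] = 175, P'[2] = 240

In OFB with a reused IV, both messages share the same keystream S_i, so C_i ⊕ C'_i = P_i ⊕ P'_i and thus P'_i = P_i ⊕ C_i ⊕ C'_i.
P'[0]: 106 ⊕ 3 ⊕ 10 = 99.
P'[1]: 91 ⊕ 75 ⊕ 191 = 175.
P'[2]: 178 ⊕ 5 ⊕ 71 = 240.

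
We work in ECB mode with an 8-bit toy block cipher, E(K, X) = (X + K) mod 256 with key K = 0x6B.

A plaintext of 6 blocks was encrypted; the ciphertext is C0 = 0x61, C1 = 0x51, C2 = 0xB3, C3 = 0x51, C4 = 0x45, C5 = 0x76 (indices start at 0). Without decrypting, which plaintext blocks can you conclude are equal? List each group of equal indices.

ECB encrypts each block independently with the same key, so equal ciphertext blocks imply equal plaintext blocks.
C1 = C3 = 0x51, so P1 = P3.

P1 = P3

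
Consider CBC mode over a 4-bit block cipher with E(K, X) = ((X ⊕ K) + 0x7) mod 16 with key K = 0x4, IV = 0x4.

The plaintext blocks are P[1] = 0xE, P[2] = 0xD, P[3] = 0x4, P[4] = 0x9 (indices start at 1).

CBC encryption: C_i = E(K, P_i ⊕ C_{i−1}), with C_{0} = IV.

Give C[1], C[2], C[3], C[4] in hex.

C[1] = 0x5, C[2] = 0x3, C[3] = 0xA, C[4] = 0xE

C[1]: P[1] ⊕ 0x4 = 0xA; E(K, 0xA) = 0x5.
C[2]: P[2] ⊕ 0x5 = 0x8; E(K, 0x8) = 0x3.
C[3]: P[3] ⊕ 0x3 = 0x7; E(K, 0x7) = 0xA.
C[4]: P[4] ⊕ 0xA = 0x3; E(K, 0x3) = 0xE.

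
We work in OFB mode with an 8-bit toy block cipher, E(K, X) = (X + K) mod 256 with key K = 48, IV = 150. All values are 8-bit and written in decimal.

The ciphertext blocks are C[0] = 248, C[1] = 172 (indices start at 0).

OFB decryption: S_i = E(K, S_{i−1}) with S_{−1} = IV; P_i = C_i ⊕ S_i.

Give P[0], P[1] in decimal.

P[0]: S = E(K, 150) = 198; 248 ⊕ 198 = 62.
P[1]: S = E(K, 198) = 246; 172 ⊕ 246 = 90.

P[0] = 62, P[1] = 90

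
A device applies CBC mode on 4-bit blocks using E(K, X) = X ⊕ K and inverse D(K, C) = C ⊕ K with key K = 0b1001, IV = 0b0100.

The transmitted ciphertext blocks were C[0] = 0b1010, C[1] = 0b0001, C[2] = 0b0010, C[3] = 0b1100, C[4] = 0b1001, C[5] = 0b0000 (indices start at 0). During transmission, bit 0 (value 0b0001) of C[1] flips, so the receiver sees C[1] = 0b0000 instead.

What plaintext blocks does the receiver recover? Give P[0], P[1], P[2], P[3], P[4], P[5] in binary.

P[0] = 0b0111, P[1] = 0b0011, P[2] = 0b1011, P[3] = 0b0111, P[4] = 0b1100, P[5] = 0b0000

CBC decryption: P_i = D(K, C_i) ⊕ C_{i−1}, with C_{−1} = IV.
Only C[1] changed, to 0b0000. In CBC, a change in C_i garbles P_i and flips the same bit in P_{i+1}. Decrypting the received ciphertext:
P[0]: D(K, 0b1010) = 0b0011; 0b0011 ⊕ 0b0100 = 0b0111.
P[1]: D(K, 0b0000) = 0b1001; 0b1001 ⊕ 0b1010 = 0b0011.
P[2]: D(K, 0b0010) = 0b1011; 0b1011 ⊕ 0b0000 = 0b1011.
P[3]: D(K, 0b1100) = 0b0101; 0b0101 ⊕ 0b0010 = 0b0111.
P[4]: D(K, 0b1001) = 0b0000; 0b0000 ⊕ 0b1100 = 0b1100.
P[5]: D(K, 0b0000) = 0b1001; 0b1001 ⊕ 0b1001 = 0b0000.
Blocks that differ from the original plaintext: P[1], P[2].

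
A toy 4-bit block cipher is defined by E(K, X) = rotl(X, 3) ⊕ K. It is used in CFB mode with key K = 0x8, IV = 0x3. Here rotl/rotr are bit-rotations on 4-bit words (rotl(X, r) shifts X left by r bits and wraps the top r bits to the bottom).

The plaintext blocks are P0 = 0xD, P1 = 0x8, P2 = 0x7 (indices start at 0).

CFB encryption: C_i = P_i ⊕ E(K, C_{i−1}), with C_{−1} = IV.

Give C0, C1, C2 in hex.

C0 = 0xC, C1 = 0x6, C2 = 0xC

C0: E(K, 0x3) = 0x1; 0xD ⊕ 0x1 = 0xC.
C1: E(K, 0xC) = 0xE; 0x8 ⊕ 0xE = 0x6.
C2: E(K, 0x6) = 0xB; 0x7 ⊕ 0xB = 0xC.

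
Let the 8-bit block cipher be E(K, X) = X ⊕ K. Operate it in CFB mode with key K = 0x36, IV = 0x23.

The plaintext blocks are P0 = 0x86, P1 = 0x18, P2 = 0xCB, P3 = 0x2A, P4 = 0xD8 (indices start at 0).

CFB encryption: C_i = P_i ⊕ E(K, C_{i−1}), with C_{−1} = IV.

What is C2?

C2 = 0x40

C0: E(K, 0x23) = 0x15; 0x86 ⊕ 0x15 = 0x93.
C1: E(K, 0x93) = 0xA5; 0x18 ⊕ 0xA5 = 0xBD.
C2: E(K, 0xBD) = 0x8B; 0xCB ⊕ 0x8B = 0x40.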